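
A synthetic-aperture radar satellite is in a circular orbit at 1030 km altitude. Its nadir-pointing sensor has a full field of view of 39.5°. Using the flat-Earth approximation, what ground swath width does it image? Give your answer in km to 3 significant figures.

740 km

Half-angle = 39.5°/2 = 19.75°.
Swath width ≈ 2h·tan(θ/2) = 2 × 1030 × tan(19.75°) = 739.6 km.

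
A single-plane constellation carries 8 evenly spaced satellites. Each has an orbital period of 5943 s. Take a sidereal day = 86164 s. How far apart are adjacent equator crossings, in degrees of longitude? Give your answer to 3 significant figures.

Single-satellite node shift = (5943.0/86164) × 360° = 24.83°.
With 8 satellites evenly phased, successive equator crossings are 24.83/8 = 3.104° apart.

3.10°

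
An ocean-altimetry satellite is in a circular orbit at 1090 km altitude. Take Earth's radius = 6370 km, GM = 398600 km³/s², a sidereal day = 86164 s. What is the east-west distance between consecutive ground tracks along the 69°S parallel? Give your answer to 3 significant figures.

1070 km

Semi-major axis a = 6370 + 1090 = 7460 km. Period T = 2π√(a³/μ) = 2π√(7460³/398600) = 6412.4 s = 106.87 min.
Node shift per orbit = (6412.4/86164) × 360° = 26.79°.
Equatorial spacing = 26.79 × 111.2 km/° = 2979 km.
At 69° latitude, spacing = 2979 × cos(69°) = 1067 km.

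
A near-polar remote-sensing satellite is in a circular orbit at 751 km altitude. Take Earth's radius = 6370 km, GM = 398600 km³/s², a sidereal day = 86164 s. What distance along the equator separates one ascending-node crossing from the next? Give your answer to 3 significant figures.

2780 km

Semi-major axis a = 6370 + 751 = 7121 km. Period T = 2π√(a³/μ) = 2π√(7121³/398600) = 5980.3 s = 99.67 min.
During one orbit Earth rotates (5980.3 / 86164) × 360° = 24.99°.
At the equator that is 24.99° × (2π·6370/360) km/° = 24.99 × 111.2 = 2778 km.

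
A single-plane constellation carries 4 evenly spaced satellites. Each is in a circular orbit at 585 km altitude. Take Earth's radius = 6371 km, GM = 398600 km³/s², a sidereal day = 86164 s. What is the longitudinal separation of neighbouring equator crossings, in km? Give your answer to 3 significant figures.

Semi-major axis a = 6371 + 585 = 6956 km. Period T = 2π√(a³/μ) = 2π√(6956³/398600) = 5773.7 s = 96.23 min.
Single-satellite node shift = (5773.7/86164) × 360° = 24.12°.
With 4 satellites evenly phased, successive equator crossings are 24.12/4 = 6.031° apart.
That is 6.031 × 111.2 = 671 km at the equator.

671 km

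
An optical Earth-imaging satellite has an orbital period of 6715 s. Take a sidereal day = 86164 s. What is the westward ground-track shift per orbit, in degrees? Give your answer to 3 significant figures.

During one orbit Earth rotates (6715.0 / 86164) × 360° = 28.06°.

28.1°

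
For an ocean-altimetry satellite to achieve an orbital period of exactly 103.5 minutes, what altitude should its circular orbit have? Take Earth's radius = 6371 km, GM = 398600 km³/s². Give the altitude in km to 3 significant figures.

931 km

T = 103.5 min = 6210.0 s.
From T = 2π√(a³/μ): a = (μ T²/4π²)^(1/3) = (398600 × 6210.0² / 4π²)^(1/3) = 7302 km.
Altitude h = a − R = 7302 − 6371 = 931 km.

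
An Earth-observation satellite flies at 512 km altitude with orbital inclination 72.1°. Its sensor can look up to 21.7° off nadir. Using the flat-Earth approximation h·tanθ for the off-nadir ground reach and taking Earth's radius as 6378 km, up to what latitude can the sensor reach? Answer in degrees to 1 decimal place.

73.9°

For a prograde orbit the ground track reaches latitude ±i = ±72.1°.
Sensor half-swath on the ground ≈ 512·tan(21.7°) = 204 km = 1.83° of latitude.
Maximum observable latitude ≈ 72.1 + 1.83 = 73.9°.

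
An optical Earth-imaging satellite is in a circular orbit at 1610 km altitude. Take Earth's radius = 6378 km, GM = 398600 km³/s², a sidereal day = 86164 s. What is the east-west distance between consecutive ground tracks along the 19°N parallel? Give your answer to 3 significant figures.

3120 km

Semi-major axis a = 6378 + 1610 = 7988 km. Period T = 2π√(a³/μ) = 2π√(7988³/398600) = 7105.1 s = 118.42 min.
Node shift per orbit = (7105.1/86164) × 360° = 29.69°.
Equatorial spacing = 29.69 × 111.3 km/° = 3305 km.
At 19° latitude, spacing = 3305 × cos(19°) = 3124 km.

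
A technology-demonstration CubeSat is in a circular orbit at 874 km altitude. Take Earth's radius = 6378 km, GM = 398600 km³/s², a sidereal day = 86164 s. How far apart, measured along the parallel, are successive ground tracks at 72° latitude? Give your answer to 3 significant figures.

883 km

Semi-major axis a = 6378 + 874 = 7252 km. Period T = 2π√(a³/μ) = 2π√(7252³/398600) = 6146.1 s = 102.43 min.
Node shift per orbit = (6146.1/86164) × 360° = 25.68°.
Equatorial spacing = 25.68 × 111.3 km/° = 2858 km.
At 72° latitude, spacing = 2858 × cos(72°) = 883 km.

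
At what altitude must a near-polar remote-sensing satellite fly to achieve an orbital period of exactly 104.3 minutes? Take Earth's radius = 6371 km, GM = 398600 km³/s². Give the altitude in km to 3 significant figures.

969 km

T = 104.3 min = 6258.0 s.
From T = 2π√(a³/μ): a = (μ T²/4π²)^(1/3) = (398600 × 6258.0² / 4π²)^(1/3) = 7340 km.
Altitude h = a − R = 7340 − 6371 = 969 km.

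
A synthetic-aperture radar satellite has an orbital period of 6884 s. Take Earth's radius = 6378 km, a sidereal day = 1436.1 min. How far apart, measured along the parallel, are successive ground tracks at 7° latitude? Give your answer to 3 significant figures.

Node shift per orbit = (6884.0/86166) × 360° = 28.76°.
Equatorial spacing = 28.76 × 111.3 km/° = 3202 km.
At 7° latitude, spacing = 3202 × cos(7°) = 3178 km.

3180 km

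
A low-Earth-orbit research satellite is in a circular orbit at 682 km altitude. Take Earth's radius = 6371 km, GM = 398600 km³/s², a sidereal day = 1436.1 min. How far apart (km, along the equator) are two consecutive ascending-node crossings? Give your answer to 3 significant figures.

2740 km

Semi-major axis a = 6371 + 682 = 7053 km. Period T = 2π√(a³/μ) = 2π√(7053³/398600) = 5894.8 s = 98.25 min.
During one orbit Earth rotates (5894.8 / 86166) × 360° = 24.63°.
At the equator that is 24.63° × (2π·6371/360) km/° = 24.63 × 111.2 = 2739 km.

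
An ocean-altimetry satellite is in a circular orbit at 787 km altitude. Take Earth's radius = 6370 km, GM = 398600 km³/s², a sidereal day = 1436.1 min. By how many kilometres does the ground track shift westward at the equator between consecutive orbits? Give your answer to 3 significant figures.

Semi-major axis a = 6370 + 787 = 7157 km. Period T = 2π√(a³/μ) = 2π√(7157³/398600) = 6025.7 s = 100.43 min.
During one orbit Earth rotates (6025.7 / 86166) × 360° = 25.18°.
At the equator that is 25.18° × (2π·6370/360) km/° = 25.18 × 111.2 = 2799 km.

2800 km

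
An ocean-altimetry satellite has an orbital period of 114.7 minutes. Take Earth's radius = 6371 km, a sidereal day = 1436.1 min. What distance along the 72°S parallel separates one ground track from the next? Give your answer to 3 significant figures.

988 km

T = 114.7 min = 6882.0 s.
Node shift per orbit = (6882.0/86166) × 360° = 28.75°.
Equatorial spacing = 28.75 × 111.2 km/° = 3197 km.
At 72° latitude, spacing = 3197 × cos(72°) = 988 km.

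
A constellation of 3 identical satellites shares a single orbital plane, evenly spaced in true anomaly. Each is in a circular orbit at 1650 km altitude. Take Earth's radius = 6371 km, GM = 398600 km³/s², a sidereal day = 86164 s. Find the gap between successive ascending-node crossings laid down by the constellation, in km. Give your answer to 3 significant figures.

1110 km

Semi-major axis a = 6371 + 1650 = 8021 km. Period T = 2π√(a³/μ) = 2π√(8021³/398600) = 7149.1 s = 119.15 min.
Single-satellite node shift = (7149.1/86164) × 360° = 29.87°.
With 3 satellites evenly phased, successive equator crossings are 29.87/3 = 9.957° apart.
That is 9.957 × 111.2 = 1107 km at the equator.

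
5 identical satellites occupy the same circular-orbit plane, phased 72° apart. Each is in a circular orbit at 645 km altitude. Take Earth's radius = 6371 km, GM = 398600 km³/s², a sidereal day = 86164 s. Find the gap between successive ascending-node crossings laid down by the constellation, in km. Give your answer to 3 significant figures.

Semi-major axis a = 6371 + 645 = 7016 km. Period T = 2π√(a³/μ) = 2π√(7016³/398600) = 5848.5 s = 97.48 min.
Single-satellite node shift = (5848.5/86164) × 360° = 24.44°.
With 5 satellites evenly phased, successive equator crossings are 24.44/5 = 4.887° apart.
That is 4.887 × 111.2 = 543 km at the equator.

543 km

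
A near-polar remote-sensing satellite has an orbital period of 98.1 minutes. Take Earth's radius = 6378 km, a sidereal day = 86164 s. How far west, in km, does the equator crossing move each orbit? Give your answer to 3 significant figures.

2740 km

T = 98.1 min = 5886.0 s.
During one orbit Earth rotates (5886.0 / 86164) × 360° = 24.59°.
At the equator that is 24.59° × (2π·6378/360) km/° = 24.59 × 111.3 = 2738 km.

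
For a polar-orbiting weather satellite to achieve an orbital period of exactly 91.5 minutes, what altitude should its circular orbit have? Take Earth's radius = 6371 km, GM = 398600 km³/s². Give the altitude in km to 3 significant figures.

T = 91.5 min = 5490.0 s.
From T = 2π√(a³/μ): a = (μ T²/4π²)^(1/3) = (398600 × 5490.0² / 4π²)^(1/3) = 6726 km.
Altitude h = a − R = 6726 − 6371 = 355 km.

355 km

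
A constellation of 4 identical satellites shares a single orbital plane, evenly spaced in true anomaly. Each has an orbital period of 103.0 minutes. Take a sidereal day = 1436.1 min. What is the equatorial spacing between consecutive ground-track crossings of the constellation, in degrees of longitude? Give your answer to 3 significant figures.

6.45°

T = 103.0 min = 6180.0 s.
Single-satellite node shift = (6180.0/86166) × 360° = 25.82°.
With 4 satellites evenly phased, successive equator crossings are 25.82/4 = 6.455° apart.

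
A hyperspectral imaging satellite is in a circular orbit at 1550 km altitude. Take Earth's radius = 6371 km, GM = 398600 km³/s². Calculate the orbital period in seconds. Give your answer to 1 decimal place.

7015.9 seconds

Semi-major axis a = 6371 + 1550 = 7921 km. Period T = 2π√(a³/μ) = 2π√(7921³/398600) = 7015.9 s = 116.93 min.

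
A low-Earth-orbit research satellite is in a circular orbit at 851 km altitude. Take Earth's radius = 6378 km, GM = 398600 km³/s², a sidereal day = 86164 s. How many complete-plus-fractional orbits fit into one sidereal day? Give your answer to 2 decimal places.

Semi-major axis a = 6378 + 851 = 7229 km. Period T = 2π√(a³/μ) = 2π√(7229³/398600) = 6116.9 s = 101.95 min.
Orbits per sidereal day = 86164 / 6116.9 = 14.086.

14.09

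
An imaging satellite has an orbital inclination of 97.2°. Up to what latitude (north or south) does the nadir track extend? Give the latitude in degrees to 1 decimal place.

82.8°

Retrograde orbit: the ground track reaches ±(180° − i) = ±(180 − 97.2) = ±82.8°.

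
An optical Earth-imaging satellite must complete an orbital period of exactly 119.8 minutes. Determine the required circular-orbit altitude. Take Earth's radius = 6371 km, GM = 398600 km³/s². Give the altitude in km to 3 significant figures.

1680 km

T = 119.8 min = 7188.0 s.
From T = 2π√(a³/μ): a = (μ T²/4π²)^(1/3) = (398600 × 7188.0² / 4π²)^(1/3) = 8050 km.
Altitude h = a − R = 8050 − 6371 = 1679 km.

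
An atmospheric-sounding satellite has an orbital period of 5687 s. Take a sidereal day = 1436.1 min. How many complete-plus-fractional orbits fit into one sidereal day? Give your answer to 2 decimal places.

Orbits per sidereal day = 86166 / 5687.0 = 15.151.

15.15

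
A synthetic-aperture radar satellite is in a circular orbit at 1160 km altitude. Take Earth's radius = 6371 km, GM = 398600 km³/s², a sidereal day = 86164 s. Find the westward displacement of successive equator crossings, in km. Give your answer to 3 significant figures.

3020 km

Semi-major axis a = 6371 + 1160 = 7531 km. Period T = 2π√(a³/μ) = 2π√(7531³/398600) = 6504.1 s = 108.40 min.
During one orbit Earth rotates (6504.1 / 86164) × 360° = 27.17°.
At the equator that is 27.17° × (2π·6371/360) km/° = 27.17 × 111.2 = 3022 km.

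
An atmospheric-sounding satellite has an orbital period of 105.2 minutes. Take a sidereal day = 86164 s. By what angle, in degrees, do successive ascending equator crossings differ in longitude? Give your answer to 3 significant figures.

26.4°

T = 105.2 min = 6312.0 s.
During one orbit Earth rotates (6312.0 / 86164) × 360° = 26.37°.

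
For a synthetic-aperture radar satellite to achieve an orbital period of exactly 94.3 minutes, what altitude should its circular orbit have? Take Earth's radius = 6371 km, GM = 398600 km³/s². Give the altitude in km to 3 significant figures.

T = 94.3 min = 5658.0 s.
From T = 2π√(a³/μ): a = (μ T²/4π²)^(1/3) = (398600 × 5658.0² / 4π²)^(1/3) = 6863 km.
Altitude h = a − R = 6863 − 6371 = 492 km.

492 km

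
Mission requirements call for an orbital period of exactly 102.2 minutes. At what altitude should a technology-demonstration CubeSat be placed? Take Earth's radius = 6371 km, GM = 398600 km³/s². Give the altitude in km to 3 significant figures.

870 km

T = 102.2 min = 6132.0 s.
From T = 2π√(a³/μ): a = (μ T²/4π²)^(1/3) = (398600 × 6132.0² / 4π²)^(1/3) = 7241 km.
Altitude h = a − R = 7241 − 6371 = 870 km.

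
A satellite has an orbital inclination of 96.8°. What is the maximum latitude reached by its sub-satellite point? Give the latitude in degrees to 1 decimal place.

83.2°

Retrograde orbit: the ground track reaches ±(180° − i) = ±(180 − 96.8) = ±83.2°.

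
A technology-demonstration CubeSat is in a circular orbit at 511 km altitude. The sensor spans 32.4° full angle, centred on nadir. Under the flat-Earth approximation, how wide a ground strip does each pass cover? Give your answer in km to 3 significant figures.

297 km

Half-angle = 32.4°/2 = 16.2°.
Swath width ≈ 2h·tan(θ/2) = 2 × 511 × tan(16.2°) = 296.9 km.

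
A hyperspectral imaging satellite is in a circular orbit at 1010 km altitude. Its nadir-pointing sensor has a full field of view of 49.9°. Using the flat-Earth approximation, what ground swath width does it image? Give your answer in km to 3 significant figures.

Half-angle = 49.9°/2 = 24.95°.
Swath width ≈ 2h·tan(θ/2) = 2 × 1010 × tan(24.95°) = 939.8 km.

940 km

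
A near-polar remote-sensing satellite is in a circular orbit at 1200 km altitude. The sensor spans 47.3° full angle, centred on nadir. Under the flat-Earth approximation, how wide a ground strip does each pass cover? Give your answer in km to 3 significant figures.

Half-angle = 47.3°/2 = 23.65°.
Swath width ≈ 2h·tan(θ/2) = 2 × 1200 × tan(23.65°) = 1051.0 km.

1050 km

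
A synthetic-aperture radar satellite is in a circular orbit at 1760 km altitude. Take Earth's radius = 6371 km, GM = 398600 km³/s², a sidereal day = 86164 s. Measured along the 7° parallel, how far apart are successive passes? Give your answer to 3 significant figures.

3360 km

Semi-major axis a = 6371 + 1760 = 8131 km. Period T = 2π√(a³/μ) = 2π√(8131³/398600) = 7296.7 s = 121.61 min.
Node shift per orbit = (7296.7/86164) × 360° = 30.49°.
Equatorial spacing = 30.49 × 111.2 km/° = 3390 km.
At 7° latitude, spacing = 3390 × cos(7°) = 3365 km.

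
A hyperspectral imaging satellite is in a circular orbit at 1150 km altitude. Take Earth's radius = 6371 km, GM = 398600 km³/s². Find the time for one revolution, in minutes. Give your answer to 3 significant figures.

108 min

Semi-major axis a = 6371 + 1150 = 7521 km. Period T = 2π√(a³/μ) = 2π√(7521³/398600) = 6491.2 s = 108.19 min.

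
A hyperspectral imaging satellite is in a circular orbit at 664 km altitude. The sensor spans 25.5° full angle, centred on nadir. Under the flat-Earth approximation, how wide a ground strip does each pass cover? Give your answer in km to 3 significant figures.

300 km

Half-angle = 25.5°/2 = 12.75°.
Swath width ≈ 2h·tan(θ/2) = 2 × 664 × tan(12.75°) = 300.5 km.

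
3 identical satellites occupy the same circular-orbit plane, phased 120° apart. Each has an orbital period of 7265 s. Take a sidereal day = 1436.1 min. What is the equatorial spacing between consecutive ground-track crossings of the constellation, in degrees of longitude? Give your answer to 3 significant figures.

10.1°

Single-satellite node shift = (7265.0/86166) × 360° = 30.35°.
With 3 satellites evenly phased, successive equator crossings are 30.35/3 = 10.118° apart.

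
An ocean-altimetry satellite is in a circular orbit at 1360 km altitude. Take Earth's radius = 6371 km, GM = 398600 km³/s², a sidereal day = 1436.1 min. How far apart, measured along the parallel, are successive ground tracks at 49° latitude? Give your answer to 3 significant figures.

2060 km

Semi-major axis a = 6371 + 1360 = 7731 km. Period T = 2π√(a³/μ) = 2π√(7731³/398600) = 6765.0 s = 112.75 min.
Node shift per orbit = (6765.0/86166) × 360° = 28.26°.
Equatorial spacing = 28.26 × 111.2 km/° = 3143 km.
At 49° latitude, spacing = 3143 × cos(49°) = 2062 km.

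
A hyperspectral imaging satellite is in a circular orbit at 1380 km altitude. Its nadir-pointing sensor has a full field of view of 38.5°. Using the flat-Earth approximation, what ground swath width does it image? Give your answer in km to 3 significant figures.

964 km

Half-angle = 38.5°/2 = 19.25°.
Swath width ≈ 2h·tan(θ/2) = 2 × 1380 × tan(19.25°) = 963.8 km.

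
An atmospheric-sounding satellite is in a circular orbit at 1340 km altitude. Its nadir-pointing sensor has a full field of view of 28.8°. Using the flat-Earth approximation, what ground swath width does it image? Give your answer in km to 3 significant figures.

Half-angle = 28.8°/2 = 14.4°.
Swath width ≈ 2h·tan(θ/2) = 2 × 1340 × tan(14.4°) = 688.1 km.

688 km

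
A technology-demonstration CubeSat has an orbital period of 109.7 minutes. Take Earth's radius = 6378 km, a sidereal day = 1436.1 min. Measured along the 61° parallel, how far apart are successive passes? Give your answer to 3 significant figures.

T = 109.7 min = 6582.0 s.
Node shift per orbit = (6582.0/86166) × 360° = 27.50°.
Equatorial spacing = 27.50 × 111.3 km/° = 3061 km.
At 61° latitude, spacing = 3061 × cos(61°) = 1484 km.

1480 km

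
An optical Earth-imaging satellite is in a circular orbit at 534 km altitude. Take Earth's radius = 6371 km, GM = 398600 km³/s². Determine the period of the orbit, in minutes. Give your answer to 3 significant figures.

95.2 min

Semi-major axis a = 6371 + 534 = 6905 km. Period T = 2π√(a³/μ) = 2π√(6905³/398600) = 5710.3 s = 95.17 min.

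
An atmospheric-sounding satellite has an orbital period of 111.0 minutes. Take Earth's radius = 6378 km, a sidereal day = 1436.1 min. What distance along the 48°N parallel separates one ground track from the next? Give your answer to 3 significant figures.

2070 km

T = 111.0 min = 6660.0 s.
Node shift per orbit = (6660.0/86166) × 360° = 27.83°.
Equatorial spacing = 27.83 × 111.3 km/° = 3097 km.
At 48° latitude, spacing = 3097 × cos(48°) = 2073 km.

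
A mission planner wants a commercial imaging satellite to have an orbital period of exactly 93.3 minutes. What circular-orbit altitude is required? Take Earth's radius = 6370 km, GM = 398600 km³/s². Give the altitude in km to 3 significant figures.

444 km

T = 93.3 min = 5598.0 s.
From T = 2π√(a³/μ): a = (μ T²/4π²)^(1/3) = (398600 × 5598.0² / 4π²)^(1/3) = 6814 km.
Altitude h = a − R = 6814 − 6370 = 444 km.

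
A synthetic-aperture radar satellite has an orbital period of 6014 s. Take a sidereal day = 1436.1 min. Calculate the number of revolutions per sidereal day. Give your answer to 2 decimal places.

Orbits per sidereal day = 86166 / 6014.0 = 14.328.

14.33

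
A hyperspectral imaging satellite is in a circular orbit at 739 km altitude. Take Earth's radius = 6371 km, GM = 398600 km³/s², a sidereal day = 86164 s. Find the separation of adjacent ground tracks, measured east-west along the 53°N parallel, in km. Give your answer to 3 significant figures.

1670 km

Semi-major axis a = 6371 + 739 = 7110 km. Period T = 2π√(a³/μ) = 2π√(7110³/398600) = 5966.4 s = 99.44 min.
Node shift per orbit = (5966.4/86164) × 360° = 24.93°.
Equatorial spacing = 24.93 × 111.2 km/° = 2772 km.
At 53° latitude, spacing = 2772 × cos(53°) = 1668 km.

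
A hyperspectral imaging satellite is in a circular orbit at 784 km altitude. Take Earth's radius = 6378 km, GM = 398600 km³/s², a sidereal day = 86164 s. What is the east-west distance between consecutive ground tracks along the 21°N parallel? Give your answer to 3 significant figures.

Semi-major axis a = 6378 + 784 = 7162 km. Period T = 2π√(a³/μ) = 2π√(7162³/398600) = 6032.0 s = 100.53 min.
Node shift per orbit = (6032.0/86164) × 360° = 25.20°.
Equatorial spacing = 25.20 × 111.3 km/° = 2805 km.
At 21° latitude, spacing = 2805 × cos(21°) = 2619 km.

2620 km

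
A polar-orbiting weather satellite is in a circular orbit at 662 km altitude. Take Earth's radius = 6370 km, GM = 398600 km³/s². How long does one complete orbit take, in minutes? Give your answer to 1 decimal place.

97.8 min

Semi-major axis a = 6370 + 662 = 7032 km. Period T = 2π√(a³/μ) = 2π√(7032³/398600) = 5868.5 s = 97.81 min.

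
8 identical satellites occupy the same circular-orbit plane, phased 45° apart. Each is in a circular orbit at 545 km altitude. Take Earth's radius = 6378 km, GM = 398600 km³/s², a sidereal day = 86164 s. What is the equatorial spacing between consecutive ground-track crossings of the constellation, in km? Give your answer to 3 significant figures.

Semi-major axis a = 6378 + 545 = 6923 km. Period T = 2π√(a³/μ) = 2π√(6923³/398600) = 5732.6 s = 95.54 min.
Single-satellite node shift = (5732.6/86164) × 360° = 23.95°.
With 8 satellites evenly phased, successive equator crossings are 23.95/8 = 2.994° apart.
That is 2.994 × 111.3 = 333 km at the equator.

333 km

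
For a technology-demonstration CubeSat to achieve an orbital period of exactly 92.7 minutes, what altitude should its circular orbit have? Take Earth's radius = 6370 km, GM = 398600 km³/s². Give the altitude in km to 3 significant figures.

415 km

T = 92.7 min = 5562.0 s.
From T = 2π√(a³/μ): a = (μ T²/4π²)^(1/3) = (398600 × 5562.0² / 4π²)^(1/3) = 6785 km.
Altitude h = a − R = 6785 − 6370 = 415 km.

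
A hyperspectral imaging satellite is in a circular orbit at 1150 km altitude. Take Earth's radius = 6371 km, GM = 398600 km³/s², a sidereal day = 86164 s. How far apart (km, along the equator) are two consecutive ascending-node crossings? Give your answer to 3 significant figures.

Semi-major axis a = 6371 + 1150 = 7521 km. Period T = 2π√(a³/μ) = 2π√(7521³/398600) = 6491.2 s = 108.19 min.
During one orbit Earth rotates (6491.2 / 86164) × 360° = 27.12°.
At the equator that is 27.12° × (2π·6371/360) km/° = 27.12 × 111.2 = 3016 km.

3020 km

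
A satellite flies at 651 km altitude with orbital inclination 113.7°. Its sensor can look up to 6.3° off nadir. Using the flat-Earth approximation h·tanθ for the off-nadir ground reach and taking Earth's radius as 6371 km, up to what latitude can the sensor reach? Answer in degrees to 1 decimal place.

Retrograde orbit: the ground track reaches ±(180° − i) = ±(180 − 113.7) = ±66.3°.
Sensor half-swath on the ground ≈ 651·tan(6.3°) = 72 km = 0.65° of latitude.
Maximum observable latitude ≈ 66.3 + 0.65 = 66.9°.

66.9°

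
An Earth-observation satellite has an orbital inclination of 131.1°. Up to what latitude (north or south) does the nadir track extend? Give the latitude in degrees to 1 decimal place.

Retrograde orbit: the ground track reaches ±(180° − i) = ±(180 − 131.1) = ±48.9°.

48.9°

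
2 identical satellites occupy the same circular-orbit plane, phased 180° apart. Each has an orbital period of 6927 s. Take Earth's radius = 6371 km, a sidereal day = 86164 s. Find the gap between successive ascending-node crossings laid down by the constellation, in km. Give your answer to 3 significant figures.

Single-satellite node shift = (6927.0/86164) × 360° = 28.94°.
With 2 satellites evenly phased, successive equator crossings are 28.94/2 = 14.471° apart.
That is 14.471 × 111.2 = 1609 km at the equator.

1610 km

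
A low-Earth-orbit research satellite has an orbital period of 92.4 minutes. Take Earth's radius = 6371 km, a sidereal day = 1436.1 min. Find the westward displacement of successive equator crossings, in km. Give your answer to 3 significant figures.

T = 92.4 min = 5544.0 s.
During one orbit Earth rotates (5544.0 / 86166) × 360° = 23.16°.
At the equator that is 23.16° × (2π·6371/360) km/° = 23.16 × 111.2 = 2576 km.

2580 km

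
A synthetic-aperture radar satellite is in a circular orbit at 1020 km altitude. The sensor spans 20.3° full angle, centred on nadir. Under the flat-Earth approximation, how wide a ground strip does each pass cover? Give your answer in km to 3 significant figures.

365 km

Half-angle = 20.3°/2 = 10.15°.
Swath width ≈ 2h·tan(θ/2) = 2 × 1020 × tan(10.15°) = 365.2 km.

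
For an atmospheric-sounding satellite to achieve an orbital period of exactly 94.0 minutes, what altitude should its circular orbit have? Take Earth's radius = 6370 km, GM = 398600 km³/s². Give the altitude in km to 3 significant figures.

478 km

T = 94.0 min = 5640.0 s.
From T = 2π√(a³/μ): a = (μ T²/4π²)^(1/3) = (398600 × 5640.0² / 4π²)^(1/3) = 6848 km.
Altitude h = a − R = 6848 − 6370 = 478 km.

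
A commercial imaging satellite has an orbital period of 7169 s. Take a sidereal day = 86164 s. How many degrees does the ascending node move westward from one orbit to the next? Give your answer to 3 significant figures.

30.0°

During one orbit Earth rotates (7169.0 / 86164) × 360° = 29.95°.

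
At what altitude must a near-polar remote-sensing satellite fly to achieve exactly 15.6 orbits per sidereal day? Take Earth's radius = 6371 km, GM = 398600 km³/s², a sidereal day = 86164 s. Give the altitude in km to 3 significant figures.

382 km

Required period T = 86164 / 15.6 = 5523.3 s.
From T = 2π√(a³/μ): a = (μ T²/4π²)^(1/3) = (398600 × 5523.3² / 4π²)^(1/3) = 6753 km.
Altitude h = a − R = 6753 − 6371 = 382 km.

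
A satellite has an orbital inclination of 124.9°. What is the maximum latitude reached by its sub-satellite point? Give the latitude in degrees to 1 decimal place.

Retrograde orbit: the ground track reaches ±(180° − i) = ±(180 − 124.9) = ±55.1°.

55.1°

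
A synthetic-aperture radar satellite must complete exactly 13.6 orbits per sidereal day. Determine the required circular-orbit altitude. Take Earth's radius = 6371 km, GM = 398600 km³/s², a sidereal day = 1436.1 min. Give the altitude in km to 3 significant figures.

Required period T = 86166 / 13.6 = 6335.7 s.
From T = 2π√(a³/μ): a = (μ T²/4π²)^(1/3) = (398600 × 6335.7² / 4π²)^(1/3) = 7400 km.
Altitude h = a − R = 7400 − 6371 = 1029 km.

1030 km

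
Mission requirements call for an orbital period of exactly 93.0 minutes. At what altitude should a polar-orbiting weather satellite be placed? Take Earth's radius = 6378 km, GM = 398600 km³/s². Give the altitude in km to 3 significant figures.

422 km

T = 93.0 min = 5580.0 s.
From T = 2π√(a³/μ): a = (μ T²/4π²)^(1/3) = (398600 × 5580.0² / 4π²)^(1/3) = 6800 km.
Altitude h = a − R = 6800 − 6378 = 422 km.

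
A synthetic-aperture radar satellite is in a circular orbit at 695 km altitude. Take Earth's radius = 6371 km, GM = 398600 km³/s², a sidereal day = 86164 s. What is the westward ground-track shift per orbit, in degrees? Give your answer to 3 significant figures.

24.7°

Semi-major axis a = 6371 + 695 = 7066 km. Period T = 2π√(a³/μ) = 2π√(7066³/398600) = 5911.1 s = 98.52 min.
During one orbit Earth rotates (5911.1 / 86164) × 360° = 24.70°.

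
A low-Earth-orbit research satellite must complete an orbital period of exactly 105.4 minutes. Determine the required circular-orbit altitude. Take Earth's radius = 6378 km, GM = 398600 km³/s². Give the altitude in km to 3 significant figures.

T = 105.4 min = 6324.0 s.
From T = 2π√(a³/μ): a = (μ T²/4π²)^(1/3) = (398600 × 6324.0² / 4π²)^(1/3) = 7391 km.
Altitude h = a − R = 7391 − 6378 = 1013 km.

1010 km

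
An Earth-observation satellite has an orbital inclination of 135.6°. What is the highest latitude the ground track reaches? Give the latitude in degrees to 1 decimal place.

Retrograde orbit: the ground track reaches ±(180° − i) = ±(180 − 135.6) = ±44.4°.

44.4°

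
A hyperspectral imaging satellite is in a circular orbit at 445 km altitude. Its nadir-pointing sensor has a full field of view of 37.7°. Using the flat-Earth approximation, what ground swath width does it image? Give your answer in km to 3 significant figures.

Half-angle = 37.7°/2 = 18.85°.
Swath width ≈ 2h·tan(θ/2) = 2 × 445 × tan(18.85°) = 303.8 km.

304 km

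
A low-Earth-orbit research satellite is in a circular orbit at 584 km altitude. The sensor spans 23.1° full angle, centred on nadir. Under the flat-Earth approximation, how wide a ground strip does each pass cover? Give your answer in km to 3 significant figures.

Half-angle = 23.1°/2 = 11.55°.
Swath width ≈ 2h·tan(θ/2) = 2 × 584 × tan(11.55°) = 238.7 km.

239 km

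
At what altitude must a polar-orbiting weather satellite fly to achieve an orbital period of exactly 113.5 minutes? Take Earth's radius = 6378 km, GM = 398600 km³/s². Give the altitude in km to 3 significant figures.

1390 km

T = 113.5 min = 6810.0 s.
From T = 2π√(a³/μ): a = (μ T²/4π²)^(1/3) = (398600 × 6810.0² / 4π²)^(1/3) = 7765 km.
Altitude h = a − R = 7765 − 6378 = 1387 km.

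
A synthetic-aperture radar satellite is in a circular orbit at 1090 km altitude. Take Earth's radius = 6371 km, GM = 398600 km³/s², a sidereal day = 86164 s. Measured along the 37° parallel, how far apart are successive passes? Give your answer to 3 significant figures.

Semi-major axis a = 6371 + 1090 = 7461 km. Period T = 2π√(a³/μ) = 2π√(7461³/398600) = 6413.7 s = 106.89 min.
Node shift per orbit = (6413.7/86164) × 360° = 26.80°.
Equatorial spacing = 26.80 × 111.2 km/° = 2980 km.
At 37° latitude, spacing = 2980 × cos(37°) = 2380 km.

2380 km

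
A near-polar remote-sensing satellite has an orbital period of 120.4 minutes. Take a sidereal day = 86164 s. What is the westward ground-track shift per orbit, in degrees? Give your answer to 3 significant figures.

30.2°

T = 120.4 min = 7224.0 s.
During one orbit Earth rotates (7224.0 / 86164) × 360° = 30.18°.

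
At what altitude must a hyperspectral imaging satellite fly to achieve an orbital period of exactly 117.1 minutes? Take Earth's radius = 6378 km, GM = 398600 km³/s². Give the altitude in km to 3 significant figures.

1550 km

T = 117.1 min = 7026.0 s.
From T = 2π√(a³/μ): a = (μ T²/4π²)^(1/3) = (398600 × 7026.0² / 4π²)^(1/3) = 7929 km.
Altitude h = a − R = 7929 − 6378 = 1551 km.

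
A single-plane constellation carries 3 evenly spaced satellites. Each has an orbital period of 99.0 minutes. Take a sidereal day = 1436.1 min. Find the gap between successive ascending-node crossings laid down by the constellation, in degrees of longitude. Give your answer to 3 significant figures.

T = 99.0 min = 5940.0 s.
Single-satellite node shift = (5940.0/86166) × 360° = 24.82°.
With 3 satellites evenly phased, successive equator crossings are 24.82/3 = 8.272° apart.

8.27°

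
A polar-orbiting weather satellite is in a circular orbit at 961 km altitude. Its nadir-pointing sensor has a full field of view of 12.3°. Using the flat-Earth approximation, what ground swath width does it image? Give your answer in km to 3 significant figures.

207 km

Half-angle = 12.3°/2 = 6.15°.
Swath width ≈ 2h·tan(θ/2) = 2 × 961 × tan(6.15°) = 207.1 km.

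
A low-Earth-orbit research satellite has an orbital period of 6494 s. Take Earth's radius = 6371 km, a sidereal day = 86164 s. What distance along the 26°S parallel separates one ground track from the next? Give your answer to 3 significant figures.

Node shift per orbit = (6494.0/86164) × 360° = 27.13°.
Equatorial spacing = 27.13 × 111.2 km/° = 3017 km.
At 26° latitude, spacing = 3017 × cos(26°) = 2712 km.

2710 km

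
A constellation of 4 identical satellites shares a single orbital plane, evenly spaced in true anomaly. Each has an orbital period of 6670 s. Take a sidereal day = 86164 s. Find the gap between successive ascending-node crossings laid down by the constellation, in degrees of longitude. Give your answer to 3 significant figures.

Single-satellite node shift = (6670.0/86164) × 360° = 27.87°.
With 4 satellites evenly phased, successive equator crossings are 27.87/4 = 6.967° apart.

6.97°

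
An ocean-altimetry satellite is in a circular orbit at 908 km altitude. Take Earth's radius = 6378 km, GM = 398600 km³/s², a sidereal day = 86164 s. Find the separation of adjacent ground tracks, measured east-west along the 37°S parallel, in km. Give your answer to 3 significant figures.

2300 km

Semi-major axis a = 6378 + 908 = 7286 km. Period T = 2π√(a³/μ) = 2π√(7286³/398600) = 6189.3 s = 103.16 min.
Node shift per orbit = (6189.3/86164) × 360° = 25.86°.
Equatorial spacing = 25.86 × 111.3 km/° = 2879 km.
At 37° latitude, spacing = 2879 × cos(37°) = 2299 km.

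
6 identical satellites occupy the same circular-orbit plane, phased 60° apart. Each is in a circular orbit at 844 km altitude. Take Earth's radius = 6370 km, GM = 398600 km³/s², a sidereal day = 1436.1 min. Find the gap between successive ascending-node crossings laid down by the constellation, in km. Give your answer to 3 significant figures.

Semi-major axis a = 6370 + 844 = 7214 km. Period T = 2π√(a³/μ) = 2π√(7214³/398600) = 6097.8 s = 101.63 min.
Single-satellite node shift = (6097.8/86166) × 360° = 25.48°.
With 6 satellites evenly phased, successive equator crossings are 25.48/6 = 4.246° apart.
That is 4.246 × 111.2 = 472 km at the equator.

472 km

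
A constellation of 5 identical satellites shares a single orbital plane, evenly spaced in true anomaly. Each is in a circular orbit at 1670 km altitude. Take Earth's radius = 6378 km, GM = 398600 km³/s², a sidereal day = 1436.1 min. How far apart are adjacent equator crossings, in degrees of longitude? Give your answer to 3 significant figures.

6.00°

Semi-major axis a = 6378 + 1670 = 8048 km. Period T = 2π√(a³/μ) = 2π√(8048³/398600) = 7185.3 s = 119.75 min.
Single-satellite node shift = (7185.3/86166) × 360° = 30.02°.
With 5 satellites evenly phased, successive equator crossings are 30.02/5 = 6.004° apart.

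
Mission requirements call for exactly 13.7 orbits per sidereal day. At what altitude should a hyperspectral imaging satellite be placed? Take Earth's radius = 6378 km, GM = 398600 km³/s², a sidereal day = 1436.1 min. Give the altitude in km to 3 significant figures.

Required period T = 86166 / 13.7 = 6289.5 s.
From T = 2π√(a³/μ): a = (μ T²/4π²)^(1/3) = (398600 × 6289.5² / 4π²)^(1/3) = 7364 km.
Altitude h = a − R = 7364 − 6378 = 986 km.

986 km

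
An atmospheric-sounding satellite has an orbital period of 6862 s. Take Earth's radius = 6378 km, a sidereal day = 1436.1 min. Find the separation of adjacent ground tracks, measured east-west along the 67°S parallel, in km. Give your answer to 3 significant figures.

1250 km

Node shift per orbit = (6862.0/86166) × 360° = 28.67°.
Equatorial spacing = 28.67 × 111.3 km/° = 3191 km.
At 67° latitude, spacing = 3191 × cos(67°) = 1247 km.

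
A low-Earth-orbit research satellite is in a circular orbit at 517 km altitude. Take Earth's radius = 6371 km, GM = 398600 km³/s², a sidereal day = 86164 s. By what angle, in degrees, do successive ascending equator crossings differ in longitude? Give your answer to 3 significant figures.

23.8°

Semi-major axis a = 6371 + 517 = 6888 km. Period T = 2π√(a³/μ) = 2π√(6888³/398600) = 5689.2 s = 94.82 min.
During one orbit Earth rotates (5689.2 / 86164) × 360° = 23.77°.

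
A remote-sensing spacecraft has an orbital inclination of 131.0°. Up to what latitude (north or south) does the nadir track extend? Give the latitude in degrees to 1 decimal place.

Retrograde orbit: the ground track reaches ±(180° − i) = ±(180 − 131.0) = ±49.0°.

49.0°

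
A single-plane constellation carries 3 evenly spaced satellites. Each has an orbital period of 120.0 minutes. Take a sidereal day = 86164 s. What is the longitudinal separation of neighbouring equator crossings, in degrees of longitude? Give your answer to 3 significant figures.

10.0°

T = 120.0 min = 7200.0 s.
Single-satellite node shift = (7200.0/86164) × 360° = 30.08°.
With 3 satellites evenly phased, successive equator crossings are 30.08/3 = 10.027° apart.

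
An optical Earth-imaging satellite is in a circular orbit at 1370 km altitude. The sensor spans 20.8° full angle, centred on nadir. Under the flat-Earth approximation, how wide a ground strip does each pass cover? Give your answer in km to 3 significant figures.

Half-angle = 20.8°/2 = 10.4°.
Swath width ≈ 2h·tan(θ/2) = 2 × 1370 × tan(10.4°) = 502.9 km.

503 km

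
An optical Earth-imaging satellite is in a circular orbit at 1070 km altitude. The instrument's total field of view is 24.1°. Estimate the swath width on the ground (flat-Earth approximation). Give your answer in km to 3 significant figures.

Half-angle = 24.1°/2 = 12.05°.
Swath width ≈ 2h·tan(θ/2) = 2 × 1070 × tan(12.05°) = 456.8 km.

457 km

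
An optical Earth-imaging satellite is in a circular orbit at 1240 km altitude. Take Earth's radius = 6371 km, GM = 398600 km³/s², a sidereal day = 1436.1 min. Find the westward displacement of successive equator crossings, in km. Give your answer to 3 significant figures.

3070 km

Semi-major axis a = 6371 + 1240 = 7611 km. Period T = 2π√(a³/μ) = 2π√(7611³/398600) = 6608.1 s = 110.13 min.
During one orbit Earth rotates (6608.1 / 86166) × 360° = 27.61°.
At the equator that is 27.61° × (2π·6371/360) km/° = 27.61 × 111.2 = 3070 km.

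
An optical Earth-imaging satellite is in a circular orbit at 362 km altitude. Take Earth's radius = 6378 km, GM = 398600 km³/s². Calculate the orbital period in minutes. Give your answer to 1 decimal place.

91.8 min

Semi-major axis a = 6378 + 362 = 6740 km. Period T = 2π√(a³/μ) = 2π√(6740³/398600) = 5506.8 s = 91.78 min.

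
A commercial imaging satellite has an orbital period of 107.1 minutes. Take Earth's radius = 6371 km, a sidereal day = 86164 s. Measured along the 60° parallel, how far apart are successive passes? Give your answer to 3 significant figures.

1490 km

T = 107.1 min = 6426.0 s.
Node shift per orbit = (6426.0/86164) × 360° = 26.85°.
Equatorial spacing = 26.85 × 111.2 km/° = 2985 km.
At 60° latitude, spacing = 2985 × cos(60°) = 1493 km.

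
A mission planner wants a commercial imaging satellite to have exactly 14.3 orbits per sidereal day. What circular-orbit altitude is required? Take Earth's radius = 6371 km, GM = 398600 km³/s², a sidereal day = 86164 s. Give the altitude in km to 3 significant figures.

Required period T = 86164 / 14.3 = 6025.5 s.
From T = 2π√(a³/μ): a = (μ T²/4π²)^(1/3) = (398600 × 6025.5² / 4π²)^(1/3) = 7157 km.
Altitude h = a − R = 7157 − 6371 = 786 km.

786 km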